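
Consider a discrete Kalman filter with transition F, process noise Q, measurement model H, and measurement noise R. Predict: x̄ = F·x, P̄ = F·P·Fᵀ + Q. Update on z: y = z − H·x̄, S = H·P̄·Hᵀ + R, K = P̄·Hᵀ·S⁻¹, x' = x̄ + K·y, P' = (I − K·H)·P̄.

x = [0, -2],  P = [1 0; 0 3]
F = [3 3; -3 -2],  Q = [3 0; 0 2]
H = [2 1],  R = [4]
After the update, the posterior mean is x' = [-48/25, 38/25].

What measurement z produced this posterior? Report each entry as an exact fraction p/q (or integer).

z = [-2]

x̄ = F·x = [-6, 4]
P̄ = F·P·Fᵀ + Q = [39 -27; -27 23]
S = H·P̄·Hᵀ + R = [75]
K = P̄·Hᵀ·S⁻¹ = [17/25; -31/75]
x' − x̄ = [102/25, -62/25] = K·y
y = (KᵀK)⁻¹·Kᵀ·(x' − x̄) = [6]
z = y + H·x̄ = [6] + [-8] = [-2]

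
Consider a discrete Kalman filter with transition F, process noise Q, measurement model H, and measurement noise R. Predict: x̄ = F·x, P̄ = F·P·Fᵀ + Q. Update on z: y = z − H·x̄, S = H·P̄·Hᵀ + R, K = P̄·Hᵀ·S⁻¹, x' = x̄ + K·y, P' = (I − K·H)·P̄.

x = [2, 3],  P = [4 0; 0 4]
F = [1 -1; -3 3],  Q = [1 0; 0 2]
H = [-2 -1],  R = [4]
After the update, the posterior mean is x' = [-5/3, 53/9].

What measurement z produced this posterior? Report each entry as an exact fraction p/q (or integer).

x̄ = F·x = [-1, 3]
P̄ = F·P·Fᵀ + Q = [9 -24; -24 74]
S = H·P̄·Hᵀ + R = [18]
K = P̄·Hᵀ·S⁻¹ = [1/3; -13/9]
x' − x̄ = [-2/3, 26/9] = K·y
y = (KᵀK)⁻¹·Kᵀ·(x' − x̄) = [-2]
z = y + H·x̄ = [-2] + [-1] = [-3]

z = [-3]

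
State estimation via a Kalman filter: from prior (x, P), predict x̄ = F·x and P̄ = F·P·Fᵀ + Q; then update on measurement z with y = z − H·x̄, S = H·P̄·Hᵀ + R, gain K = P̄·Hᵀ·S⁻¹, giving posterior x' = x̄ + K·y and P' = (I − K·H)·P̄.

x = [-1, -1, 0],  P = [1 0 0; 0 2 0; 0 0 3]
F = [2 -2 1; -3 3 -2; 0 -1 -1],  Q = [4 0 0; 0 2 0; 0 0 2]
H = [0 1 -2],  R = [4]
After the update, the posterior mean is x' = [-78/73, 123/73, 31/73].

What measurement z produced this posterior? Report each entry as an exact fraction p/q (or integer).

x̄ = F·x = [0, 0, 1]
P̄ = F·P·Fᵀ + Q = [19 -24 1; -24 41 0; 1 0 7]
S = H·P̄·Hᵀ + R = [73]
K = P̄·Hᵀ·S⁻¹ = [-26/73; 41/73; -14/73]
x' − x̄ = [-78/73, 123/73, -42/73] = K·y
y = (KᵀK)⁻¹·Kᵀ·(x' − x̄) = [3]
z = y + H·x̄ = [3] + [-2] = [1]

z = [1]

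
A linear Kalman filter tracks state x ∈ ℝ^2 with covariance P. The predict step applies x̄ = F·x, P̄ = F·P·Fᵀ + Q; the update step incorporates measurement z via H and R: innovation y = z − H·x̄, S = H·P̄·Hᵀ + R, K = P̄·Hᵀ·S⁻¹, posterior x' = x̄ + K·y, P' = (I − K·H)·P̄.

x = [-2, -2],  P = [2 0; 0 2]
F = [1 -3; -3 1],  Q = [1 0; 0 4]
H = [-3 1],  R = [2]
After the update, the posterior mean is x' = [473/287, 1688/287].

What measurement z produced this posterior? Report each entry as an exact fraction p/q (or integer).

x̄ = F·x = [4, 4]
P̄ = F·P·Fᵀ + Q = [21 -12; -12 24]
S = H·P̄·Hᵀ + R = [287]
K = P̄·Hᵀ·S⁻¹ = [-75/287; 60/287]
x' − x̄ = [-675/287, 540/287] = K·y
y = (KᵀK)⁻¹·Kᵀ·(x' − x̄) = [9]
z = y + H·x̄ = [9] + [-8] = [1]

z = [1]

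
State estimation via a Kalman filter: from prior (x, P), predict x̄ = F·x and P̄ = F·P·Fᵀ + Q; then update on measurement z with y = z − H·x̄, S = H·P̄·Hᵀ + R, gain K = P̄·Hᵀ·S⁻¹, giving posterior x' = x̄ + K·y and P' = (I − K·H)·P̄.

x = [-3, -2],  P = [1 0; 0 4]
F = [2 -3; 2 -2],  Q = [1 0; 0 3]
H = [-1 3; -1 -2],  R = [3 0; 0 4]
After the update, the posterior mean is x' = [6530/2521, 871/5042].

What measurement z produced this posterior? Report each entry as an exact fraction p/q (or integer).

x̄ = F·x = [0, -2]
P̄ = F·P·Fᵀ + Q = [41 28; 28 23]
S = H·P̄·Hᵀ + R = [83 -125; -125 249]
K = P̄·Hᵀ·S⁻¹ = [-709/2521 -1338/2521; 959/5042 -1017/5042]
x' − x̄ = [6530/2521, 10955/5042] = K·y
y = (KᵀK)⁻¹·Kᵀ·(x' − x̄) = [4, -7]
z = y + H·x̄ = [4, -7] + [-6, 4] = [-2, -3]

z = [-2, -3]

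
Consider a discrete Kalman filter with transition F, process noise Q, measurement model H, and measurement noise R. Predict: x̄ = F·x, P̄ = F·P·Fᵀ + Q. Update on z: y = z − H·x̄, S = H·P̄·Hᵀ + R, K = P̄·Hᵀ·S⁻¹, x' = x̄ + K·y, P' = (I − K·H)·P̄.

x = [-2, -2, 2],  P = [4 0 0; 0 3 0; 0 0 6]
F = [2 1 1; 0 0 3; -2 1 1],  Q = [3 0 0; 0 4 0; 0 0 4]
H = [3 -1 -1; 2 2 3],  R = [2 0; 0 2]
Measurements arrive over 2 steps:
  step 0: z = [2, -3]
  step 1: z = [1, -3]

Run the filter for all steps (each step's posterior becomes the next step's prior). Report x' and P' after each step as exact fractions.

step 0: x' = [102975/264209, 448700/264209, -629685/264209], P' = [67262/264209 250622/264209 -192238/264209; 250622/264209 2623682/264209 -1874988/264209; -192238/264209 -1874988/264209 1396126/264209]
step 1: x' = [-19378333/157618053, -828389149/788090265, -73638077/262696755], P' = [31907318/157618053 92564146/157618053 -23912486/52539351; 92564146/157618053 6190141684/788090265 -479090946/87565585; -23912486/52539351 -479090946/87565585 1055231848/262696755]

step 0: x̄ = F·x = [-4, 6, 4]
step 0: P̄ = F·P·Fᵀ + Q = [28 18 -7; 18 58 18; -7 18 29]
step 0: y = z − H·x̄ = [24, -19]
step 0: S = H·P̄·Hᵀ + R = [311 -102; -102 883]
step 0: K = P̄·Hᵀ·S⁻¹ = [71701/264209 29527/264209; 1586/264209 61822/264209; -48926/264209 26963/264209]
step 0: x' = x̄ + K·y = [102975/264209, 448700/264209, -629685/264209]
step 0: P' = (I − K·H)·P̄ = [67262/264209 250622/264209 -192238/264209; 250622/264209 2623682/264209 -1874988/264209; -192238/264209 -1874988/264209 1396126/264209]
step 1: x̄ = F·x = [24965/264209, -1889055/264209, -386935/264209]
step 1: P̄ = F·P·Fᵀ + Q = [1565043/264209 -2590014/264209 784/264209; -2590014/264209 13621970/264209 -283158/264209; 784/264209 -283158/264209 1362180/264209]
step 1: y = z − H·x̄ = [-2086676/264209, 4096358/264209]
step 1: S = H·P̄·Hᵀ + R = [44567019/264209 -30879000/264209; -30879000/264209 49427490/264209]
step 1: K = P̄·Hᵀ·S⁻¹ = [37447633/157618053 5621759/52539351; -48986098/157618053 20581627/87565585; 2335370/52539351 26012504/262696755]
step 1: x' = x̄ + K·y = [-19378333/157618053, -828389149/788090265, -73638077/262696755]
step 1: P' = (I − K·H)·P̄ = [31907318/157618053 92564146/157618053 -23912486/52539351; 92564146/157618053 6190141684/788090265 -479090946/87565585; -23912486/52539351 -479090946/87565585 1055231848/262696755]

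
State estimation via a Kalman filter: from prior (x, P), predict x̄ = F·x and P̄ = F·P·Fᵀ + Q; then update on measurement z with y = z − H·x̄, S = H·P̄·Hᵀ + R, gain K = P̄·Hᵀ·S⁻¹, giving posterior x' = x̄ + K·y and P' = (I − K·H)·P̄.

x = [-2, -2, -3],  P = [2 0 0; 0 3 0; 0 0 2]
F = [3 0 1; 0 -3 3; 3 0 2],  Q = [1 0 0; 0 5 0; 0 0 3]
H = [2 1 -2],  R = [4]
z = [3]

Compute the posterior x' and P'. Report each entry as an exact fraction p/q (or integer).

x̄ = F·x = [-9, -3, -12]
P̄ = F·P·Fᵀ + Q = [21 6 22; 6 50 12; 22 12 29]
y = z − H·x̄ = [0]
S = H·P̄·Hᵀ + R = [54]
K = P̄·Hᵀ·S⁻¹ = [2/27; 19/27; -1/27]
x' = x̄ + K·y = [-9, -3, -12]
P' = (I − K·H)·P̄ = [559/27 86/27 598/27; 86/27 628/27 362/27; 598/27 362/27 781/27]

x' = [-9, -3, -12]
P' = [559/27 86/27 598/27; 86/27 628/27 362/27; 598/27 362/27 781/27]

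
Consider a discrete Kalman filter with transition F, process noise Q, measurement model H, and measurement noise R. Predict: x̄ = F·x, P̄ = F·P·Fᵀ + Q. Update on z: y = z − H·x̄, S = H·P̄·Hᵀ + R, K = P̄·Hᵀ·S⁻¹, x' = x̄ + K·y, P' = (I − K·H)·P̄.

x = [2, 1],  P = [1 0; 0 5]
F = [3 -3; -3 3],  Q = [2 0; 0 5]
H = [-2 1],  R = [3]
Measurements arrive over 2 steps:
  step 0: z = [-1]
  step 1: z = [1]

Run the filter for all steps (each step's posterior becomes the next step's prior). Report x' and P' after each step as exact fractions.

step 0: x' = [89/251, -85/251], P' = [278/251 307/251; 307/251 1729/502]
step 1: x' = [-26371/93649, 30005/93649], P' = [103162/93649 114683/93649; 114683/93649 322513/93649]

step 0: x̄ = F·x = [3, -3]
step 0: P̄ = F·P·Fᵀ + Q = [56 -54; -54 59]
step 0: y = z − H·x̄ = [8]
step 0: S = H·P̄·Hᵀ + R = [502]
step 0: K = P̄·Hᵀ·S⁻¹ = [-83/251; 167/502]
step 0: x' = x̄ + K·y = [89/251, -85/251]
step 0: P' = (I − K·H)·P̄ = [278/251 307/251; 307/251 1729/502]
step 1: x̄ = F·x = [522/251, -522/251]
step 1: P̄ = F·P·Fᵀ + Q = [10517/502 -9513/502; -9513/502 12023/502]
step 1: y = z − H·x̄ = [1817/251]
step 1: S = H·P̄·Hᵀ + R = [93649/502]
step 1: K = P̄·Hᵀ·S⁻¹ = [-30547/93649; 31049/93649]
step 1: x' = x̄ + K·y = [-26371/93649, 30005/93649]
step 1: P' = (I − K·H)·P̄ = [103162/93649 114683/93649; 114683/93649 322513/93649]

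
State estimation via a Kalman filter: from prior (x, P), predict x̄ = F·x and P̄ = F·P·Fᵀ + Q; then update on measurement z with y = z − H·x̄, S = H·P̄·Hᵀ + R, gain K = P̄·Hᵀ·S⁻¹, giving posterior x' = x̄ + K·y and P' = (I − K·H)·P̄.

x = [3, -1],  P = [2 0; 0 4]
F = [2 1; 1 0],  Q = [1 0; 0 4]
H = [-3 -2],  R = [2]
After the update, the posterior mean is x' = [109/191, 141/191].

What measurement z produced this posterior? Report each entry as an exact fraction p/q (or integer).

x̄ = F·x = [5, 3]
P̄ = F·P·Fᵀ + Q = [13 4; 4 6]
S = H·P̄·Hᵀ + R = [191]
K = P̄·Hᵀ·S⁻¹ = [-47/191; -24/191]
x' − x̄ = [-846/191, -432/191] = K·y
y = (KᵀK)⁻¹·Kᵀ·(x' − x̄) = [18]
z = y + H·x̄ = [18] + [-21] = [-3]

z = [-3]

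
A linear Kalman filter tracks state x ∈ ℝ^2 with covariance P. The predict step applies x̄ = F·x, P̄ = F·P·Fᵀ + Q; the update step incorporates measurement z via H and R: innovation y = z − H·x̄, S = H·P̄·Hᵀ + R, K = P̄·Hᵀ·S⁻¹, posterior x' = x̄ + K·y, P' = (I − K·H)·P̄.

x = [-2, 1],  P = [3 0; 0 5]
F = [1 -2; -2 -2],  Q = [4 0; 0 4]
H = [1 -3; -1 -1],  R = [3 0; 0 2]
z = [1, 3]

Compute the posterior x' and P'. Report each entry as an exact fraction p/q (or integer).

x̄ = F·x = [-4, 2]
P̄ = F·P·Fᵀ + Q = [27 14; 14 36]
y = z − H·x̄ = [11, 1]
S = H·P̄·Hᵀ + R = [270 109; 109 93]
K = P̄·Hᵀ·S⁻¹ = [3074/13229 -9435/13229; -3292/13229 -3254/13229]
x' = x̄ + K·y = [-28537/13229, -13008/13229]
P' = (I − K·H)·P̄ = [16458/13229 2412/13229; 2412/13229 4096/13229]

x' = [-28537/13229, -13008/13229]
P' = [16458/13229 2412/13229; 2412/13229 4096/13229]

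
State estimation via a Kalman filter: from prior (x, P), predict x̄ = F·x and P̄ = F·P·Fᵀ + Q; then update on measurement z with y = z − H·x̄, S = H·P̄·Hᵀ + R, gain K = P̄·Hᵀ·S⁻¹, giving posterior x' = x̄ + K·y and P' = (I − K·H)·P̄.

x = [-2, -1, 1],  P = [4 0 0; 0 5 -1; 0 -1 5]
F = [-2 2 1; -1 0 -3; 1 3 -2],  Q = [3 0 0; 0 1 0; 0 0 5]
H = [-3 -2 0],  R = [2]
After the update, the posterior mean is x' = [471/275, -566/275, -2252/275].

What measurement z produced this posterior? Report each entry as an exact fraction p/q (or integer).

z = [-1]

x̄ = F·x = [3, -1, -7]
P̄ = F·P·Fᵀ + Q = [40 -1 13; -1 50 35; 13 35 86]
S = H·P̄·Hᵀ + R = [550]
K = P̄·Hᵀ·S⁻¹ = [-59/275; -97/550; -109/550]
x' − x̄ = [-354/275, -291/275, -327/275] = K·y
y = (KᵀK)⁻¹·Kᵀ·(x' − x̄) = [6]
z = y + H·x̄ = [6] + [-7] = [-1]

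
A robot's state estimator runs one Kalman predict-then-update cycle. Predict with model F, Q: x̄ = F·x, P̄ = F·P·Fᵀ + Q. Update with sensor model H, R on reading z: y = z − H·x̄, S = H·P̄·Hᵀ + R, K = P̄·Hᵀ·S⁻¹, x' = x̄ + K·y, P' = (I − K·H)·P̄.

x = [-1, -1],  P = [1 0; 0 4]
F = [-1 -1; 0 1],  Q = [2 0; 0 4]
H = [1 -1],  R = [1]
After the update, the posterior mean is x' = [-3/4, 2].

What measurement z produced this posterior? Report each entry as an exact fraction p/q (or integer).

z = [-3]

x̄ = F·x = [2, -1]
P̄ = F·P·Fᵀ + Q = [7 -4; -4 8]
S = H·P̄·Hᵀ + R = [24]
K = P̄·Hᵀ·S⁻¹ = [11/24; -1/2]
x' − x̄ = [-11/4, 3] = K·y
y = (KᵀK)⁻¹·Kᵀ·(x' − x̄) = [-6]
z = y + H·x̄ = [-6] + [3] = [-3]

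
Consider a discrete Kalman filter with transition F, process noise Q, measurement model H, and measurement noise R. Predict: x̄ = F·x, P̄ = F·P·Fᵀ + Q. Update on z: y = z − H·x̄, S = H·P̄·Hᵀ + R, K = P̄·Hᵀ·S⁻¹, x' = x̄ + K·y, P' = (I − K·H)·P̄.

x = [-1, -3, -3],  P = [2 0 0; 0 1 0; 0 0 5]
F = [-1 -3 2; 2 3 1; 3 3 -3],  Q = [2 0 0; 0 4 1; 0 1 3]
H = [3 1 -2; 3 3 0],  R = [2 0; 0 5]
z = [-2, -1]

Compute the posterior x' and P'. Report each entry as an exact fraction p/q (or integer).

x̄ = F·x = [4, -14, -3]
P̄ = F·P·Fᵀ + Q = [33 -3 -45; -3 26 7; -45 7 75]
y = z − H·x̄ = [-6, 29]
S = H·P̄·Hᵀ + R = [1119 567; 567 482]
K = P̄·Hᵀ·S⁻¹ = [12874/72623 -1584/72623; -12559/72623 25170/72623; -69358/217869 10020/72623]
x' = x̄ + K·y = [167312/72623, -211438/72623, 211427/72623]
P' = (I − K·H)·P̄ = [144555/72623 -147195/72623 130361/72623; -147195/72623 189145/72623 -113661/72623; 130361/72623 -113661/72623 485491/217869]

x' = [167312/72623, -211438/72623, 211427/72623]
P' = [144555/72623 -147195/72623 130361/72623; -147195/72623 189145/72623 -113661/72623; 130361/72623 -113661/72623 485491/217869]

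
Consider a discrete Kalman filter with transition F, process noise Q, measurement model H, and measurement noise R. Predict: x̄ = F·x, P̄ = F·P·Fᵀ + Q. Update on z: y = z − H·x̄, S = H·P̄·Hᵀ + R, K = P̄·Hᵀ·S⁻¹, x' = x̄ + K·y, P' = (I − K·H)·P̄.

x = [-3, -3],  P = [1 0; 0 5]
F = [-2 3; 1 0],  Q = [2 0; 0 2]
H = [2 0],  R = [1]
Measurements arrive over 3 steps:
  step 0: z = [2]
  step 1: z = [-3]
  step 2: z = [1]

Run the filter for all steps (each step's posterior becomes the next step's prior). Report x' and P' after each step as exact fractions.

step 0: x̄ = F·x = [-3, -3]
step 0: P̄ = F·P·Fᵀ + Q = [51 -2; -2 3]
step 0: y = z − H·x̄ = [8]
step 0: S = H·P̄·Hᵀ + R = [205]
step 0: K = P̄·Hᵀ·S⁻¹ = [102/205; -4/205]
step 0: x' = x̄ + K·y = [201/205, -647/205]
step 0: P' = (I − K·H)·P̄ = [51/205 -2/205; -2/205 599/205]
step 1: x̄ = F·x = [-2343/205, 201/205]
step 1: P̄ = F·P·Fᵀ + Q = [6029/205 -108/205; -108/205 461/205]
step 1: y = z − H·x̄ = [4071/205]
step 1: S = H·P̄·Hᵀ + R = [24321/205]
step 1: K = P̄·Hᵀ·S⁻¹ = [12058/24321; -72/8107]
step 1: x' = x̄ + K·y = [-12839/8107, 6519/8107]
step 1: P' = (I − K·H)·P̄ = [6029/24321 -36/8107; -36/8107 18155/8107]
step 2: x̄ = F·x = [45235/8107, -12839/8107]
step 2: P̄ = F·P·Fᵀ + Q = [564239/24321 -12382/24321; -12382/24321 54671/24321]
step 2: y = z − H·x̄ = [-82363/8107]
step 2: S = H·P̄·Hᵀ + R = [2281277/24321]
step 2: K = P̄·Hᵀ·S⁻¹ = [1128478/2281277; -24764/2281277]
step 2: x' = x̄ + K·y = [1264183/2281277, -3361253/2281277]
step 2: P' = (I − K·H)·P̄ = [564239/2281277 -12382/2281277; -12382/2281277 5102851/2281277]

step 0: x' = [201/205, -647/205], P' = [51/205 -2/205; -2/205 599/205]
step 1: x' = [-12839/8107, 6519/8107], P' = [6029/24321 -36/8107; -36/8107 18155/8107]
step 2: x' = [1264183/2281277, -3361253/2281277], P' = [564239/2281277 -12382/2281277; -12382/2281277 5102851/2281277]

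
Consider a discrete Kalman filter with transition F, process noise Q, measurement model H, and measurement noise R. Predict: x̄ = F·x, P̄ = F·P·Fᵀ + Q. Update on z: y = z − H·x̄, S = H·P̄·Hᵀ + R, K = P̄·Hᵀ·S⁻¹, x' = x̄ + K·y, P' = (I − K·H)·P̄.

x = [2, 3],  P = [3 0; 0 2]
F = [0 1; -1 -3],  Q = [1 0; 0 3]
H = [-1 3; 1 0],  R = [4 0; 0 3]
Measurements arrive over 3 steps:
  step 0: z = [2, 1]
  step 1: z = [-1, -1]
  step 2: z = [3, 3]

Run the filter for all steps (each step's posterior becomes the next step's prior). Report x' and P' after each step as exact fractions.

step 0: x' = [13/53, 195/371], P' = [48/53 12/53; 12/53 180/371]
step 1: x' = [-3397/30865, -2530/6173], P' = [121551/154325 1233/6173; 1233/6173 2907/6173]
step 2: x' = [33971610/61590017, 69802007/61590017], P' = [48425820/61590017 12247740/61590017; 12247740/61590017 28931232/61590017]

step 0: x̄ = F·x = [3, -11]
step 0: P̄ = F·P·Fᵀ + Q = [3 -6; -6 24]
step 0: y = z − H·x̄ = [38, -2]
step 0: S = H·P̄·Hᵀ + R = [259 -21; -21 6]
step 0: K = P̄·Hᵀ·S⁻¹ = [-3/53 16/53; 114/371 4/53]
step 0: x' = x̄ + K·y = [13/53, 195/371]
step 0: P' = (I − K·H)·P̄ = [48/53 12/53; 12/53 180/371]
step 1: x̄ = F·x = [195/371, -676/371]
step 1: P̄ = F·P·Fᵀ + Q = [551/371 -624/371; -624/371 3573/371]
step 1: y = z − H·x̄ = [1852/371, -566/371]
step 1: S = H·P̄·Hᵀ + R = [37936/371 -2423/371; -2423/371 1664/371]
step 1: K = P̄·Hᵀ·S⁻¹ = [-7269/154325 40517/154325; 1872/6173 411/6173]
step 1: x' = x̄ + K·y = [-3397/30865, -2530/6173]
step 1: P' = (I − K·H)·P̄ = [121551/154325 1233/6173; 1233/6173 2907/6173]
step 2: x̄ = F·x = [-2530/6173, 41347/30865]
step 2: P̄ = F·P·Fᵀ + Q = [9080/6173 -9954/6173; -9954/6173 1423551/154325]
step 2: y = z − H·x̄ = [-44096/30865, 21049/6173]
step 2: S = H·P̄·Hᵀ + R = [15149359/154325 -38942/6173; -38942/6173 27599/6173]
step 2: K = P̄·Hᵀ·S⁻¹ = [-2920650/61590017 16141940/61590017; 18636489/61590017 4082580/61590017]
step 2: x' = x̄ + K·y = [33971610/61590017, 69802007/61590017]
step 2: P' = (I − K·H)·P̄ = [48425820/61590017 12247740/61590017; 12247740/61590017 28931232/61590017]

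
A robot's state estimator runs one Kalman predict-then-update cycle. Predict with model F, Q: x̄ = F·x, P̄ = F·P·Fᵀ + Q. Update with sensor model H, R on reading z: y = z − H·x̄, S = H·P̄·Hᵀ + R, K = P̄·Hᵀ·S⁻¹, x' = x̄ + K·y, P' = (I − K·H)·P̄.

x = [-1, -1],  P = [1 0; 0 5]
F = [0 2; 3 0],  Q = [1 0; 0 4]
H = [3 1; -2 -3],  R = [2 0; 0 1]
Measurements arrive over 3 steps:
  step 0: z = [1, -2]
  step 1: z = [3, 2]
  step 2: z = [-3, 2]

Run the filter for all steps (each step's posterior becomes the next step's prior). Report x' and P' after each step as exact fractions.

step 0: x' = [863/4661, 7126/13983], P' = [1743/4661 -1365/4661; -1365/4661 4667/13983]
step 1: x' = [44835/30109, -48704/30109], P' = [1271467/3823843 -1002985/3823843; -1002985/3823843 3560443/11471529]
step 2: x' = [-3967978271/2953554125, 189928716/590710825], P' = [975945059/2953554125 -153797089/590710825; -153797089/590710825 109362407/354426495]

step 0: x̄ = F·x = [-2, -3]
step 0: P̄ = F·P·Fᵀ + Q = [21 0; 0 13]
step 0: y = z − H·x̄ = [10, -15]
step 0: S = H·P̄·Hᵀ + R = [204 -165; -165 202]
step 0: K = P̄·Hᵀ·S⁻¹ = [1932/4661 609/4661; -3809/13983 -1937/4661]
step 0: x' = x̄ + K·y = [863/4661, 7126/13983]
step 0: P' = (I − K·H)·P̄ = [1743/4661 -1365/4661; -1365/4661 4667/13983]
step 1: x̄ = F·x = [14252/13983, 2589/4661]
step 1: P̄ = F·P·Fᵀ + Q = [32651/13983 -8190/4661; -8190/4661 34331/4661]
step 1: y = z − H·x̄ = [-2858/4661, 79771/13983]
step 1: S = H·P̄·Hᵀ + R = [92466/4661 -78205/4661; -78205/4661 776684/13983]
step 1: K = P̄·Hᵀ·S⁻¹ = [1405708/3823843 466021/3823843; -2733211/11471529 -1554473/3823843]
step 1: x' = x̄ + K·y = [44835/30109, -48704/30109]
step 1: P' = (I − K·H)·P̄ = [1271467/3823843 -1002985/3823843; -1002985/3823843 3560443/11471529]
step 2: x̄ = F·x = [-97408/30109, 134505/30109]
step 2: P̄ = F·P·Fᵀ + Q = [25713301/11471529 -6017910/3823843; -6017910/3823843 26738575/3823843]
step 2: y = z − H·x̄ = [67392/30109, 268917/30109]
step 2: S = H·P̄·Hᵀ + R = [75418704/3823843 -65445317/3823843; -65445317/3823843 619621498/11471529]
step 2: K = P̄·Hᵀ·S⁻¹ = [1079424866/2953554125 355066217/2953554125; -418680883/1772132475 -239217857/590710825]
step 2: x' = x̄ + K·y = [-3967978271/2953554125, 189928716/590710825]
step 2: P' = (I − K·H)·P̄ = [975945059/2953554125 -153797089/590710825; -153797089/590710825 109362407/354426495]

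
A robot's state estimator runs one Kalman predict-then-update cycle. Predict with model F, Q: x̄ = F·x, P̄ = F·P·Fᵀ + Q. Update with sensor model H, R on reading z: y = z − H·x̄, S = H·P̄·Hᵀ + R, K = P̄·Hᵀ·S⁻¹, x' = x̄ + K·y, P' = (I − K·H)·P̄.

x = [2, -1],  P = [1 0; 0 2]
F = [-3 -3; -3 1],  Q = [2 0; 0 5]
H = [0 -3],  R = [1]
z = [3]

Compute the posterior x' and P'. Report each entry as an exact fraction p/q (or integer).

x' = [-273/145, -151/145]
P' = [4124/145 3/145; 3/145 16/145]

x̄ = F·x = [-3, -7]
P̄ = F·P·Fᵀ + Q = [29 3; 3 16]
y = z − H·x̄ = [-18]
S = H·P̄·Hᵀ + R = [145]
K = P̄·Hᵀ·S⁻¹ = [-9/145; -48/145]
x' = x̄ + K·y = [-273/145, -151/145]
P' = (I − K·H)·P̄ = [4124/145 3/145; 3/145 16/145]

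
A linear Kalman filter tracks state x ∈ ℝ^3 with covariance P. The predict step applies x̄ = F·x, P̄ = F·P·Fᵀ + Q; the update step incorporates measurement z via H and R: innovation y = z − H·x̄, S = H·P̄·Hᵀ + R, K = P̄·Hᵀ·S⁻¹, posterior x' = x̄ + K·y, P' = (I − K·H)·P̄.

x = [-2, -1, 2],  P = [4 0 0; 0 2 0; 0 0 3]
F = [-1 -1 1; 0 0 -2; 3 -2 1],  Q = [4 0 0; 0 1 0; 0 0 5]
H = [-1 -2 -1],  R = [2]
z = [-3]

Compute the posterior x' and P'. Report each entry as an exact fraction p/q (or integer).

x̄ = F·x = [5, -4, -2]
P̄ = F·P·Fᵀ + Q = [13 -6 -5; -6 13 -6; -5 -6 52]
y = z − H·x̄ = [-8]
S = H·P̄·Hᵀ + R = [61]
K = P̄·Hᵀ·S⁻¹ = [4/61; -14/61; -35/61]
x' = x̄ + K·y = [273/61, -132/61, 158/61]
P' = (I − K·H)·P̄ = [777/61 -310/61 -165/61; -310/61 597/61 -856/61; -165/61 -856/61 1947/61]

x' = [273/61, -132/61, 158/61]
P' = [777/61 -310/61 -165/61; -310/61 597/61 -856/61; -165/61 -856/61 1947/61]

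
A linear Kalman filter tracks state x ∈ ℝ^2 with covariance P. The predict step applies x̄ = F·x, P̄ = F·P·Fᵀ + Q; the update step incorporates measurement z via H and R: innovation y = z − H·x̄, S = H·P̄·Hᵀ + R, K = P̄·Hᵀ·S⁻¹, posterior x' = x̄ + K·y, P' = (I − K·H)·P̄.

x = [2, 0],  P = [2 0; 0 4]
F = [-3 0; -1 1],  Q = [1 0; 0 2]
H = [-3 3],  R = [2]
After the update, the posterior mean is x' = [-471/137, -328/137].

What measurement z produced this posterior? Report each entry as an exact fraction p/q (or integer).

z = [3]

x̄ = F·x = [-6, -2]
P̄ = F·P·Fᵀ + Q = [19 6; 6 8]
S = H·P̄·Hᵀ + R = [137]
K = P̄·Hᵀ·S⁻¹ = [-39/137; 6/137]
x' − x̄ = [351/137, -54/137] = K·y
y = (KᵀK)⁻¹·Kᵀ·(x' − x̄) = [-9]
z = y + H·x̄ = [-9] + [12] = [3]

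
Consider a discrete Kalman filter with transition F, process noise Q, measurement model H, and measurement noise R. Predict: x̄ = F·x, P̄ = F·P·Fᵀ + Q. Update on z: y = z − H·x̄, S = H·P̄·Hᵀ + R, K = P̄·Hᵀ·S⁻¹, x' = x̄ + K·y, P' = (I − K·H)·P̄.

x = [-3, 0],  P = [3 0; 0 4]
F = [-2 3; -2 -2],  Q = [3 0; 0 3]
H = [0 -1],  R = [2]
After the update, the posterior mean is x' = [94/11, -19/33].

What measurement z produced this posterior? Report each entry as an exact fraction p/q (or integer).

x̄ = F·x = [6, 6]
P̄ = F·P·Fᵀ + Q = [51 -12; -12 31]
S = H·P̄·Hᵀ + R = [33]
K = P̄·Hᵀ·S⁻¹ = [4/11; -31/33]
x' − x̄ = [28/11, -217/33] = K·y
y = (KᵀK)⁻¹·Kᵀ·(x' − x̄) = [7]
z = y + H·x̄ = [7] + [-6] = [1]

z = [1]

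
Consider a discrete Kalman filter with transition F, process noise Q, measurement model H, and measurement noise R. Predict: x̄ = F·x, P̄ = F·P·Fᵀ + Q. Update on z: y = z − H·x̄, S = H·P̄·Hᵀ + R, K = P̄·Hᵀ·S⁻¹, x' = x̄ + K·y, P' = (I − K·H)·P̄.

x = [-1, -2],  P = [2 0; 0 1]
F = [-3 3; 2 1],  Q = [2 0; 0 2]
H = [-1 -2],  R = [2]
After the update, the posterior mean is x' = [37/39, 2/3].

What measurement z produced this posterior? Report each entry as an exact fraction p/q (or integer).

x̄ = F·x = [-3, -4]
P̄ = F·P·Fᵀ + Q = [29 -9; -9 11]
S = H·P̄·Hᵀ + R = [39]
K = P̄·Hᵀ·S⁻¹ = [-11/39; -1/3]
x' − x̄ = [154/39, 14/3] = K·y
y = (KᵀK)⁻¹·Kᵀ·(x' − x̄) = [-14]
z = y + H·x̄ = [-14] + [11] = [-3]

z = [-3]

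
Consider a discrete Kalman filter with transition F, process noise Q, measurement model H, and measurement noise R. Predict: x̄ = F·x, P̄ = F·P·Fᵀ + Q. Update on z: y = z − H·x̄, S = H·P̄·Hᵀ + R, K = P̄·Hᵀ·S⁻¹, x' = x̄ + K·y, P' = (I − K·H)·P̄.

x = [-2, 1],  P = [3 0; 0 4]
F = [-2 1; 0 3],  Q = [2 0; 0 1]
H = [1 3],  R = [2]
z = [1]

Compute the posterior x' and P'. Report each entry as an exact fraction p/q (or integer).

x̄ = F·x = [5, 3]
P̄ = F·P·Fᵀ + Q = [18 12; 12 37]
y = z − H·x̄ = [-13]
S = H·P̄·Hᵀ + R = [425]
K = P̄·Hᵀ·S⁻¹ = [54/425; 123/425]
x' = x̄ + K·y = [1423/425, -324/425]
P' = (I − K·H)·P̄ = [4734/425 -1542/425; -1542/425 596/425]

x' = [1423/425, -324/425]
P' = [4734/425 -1542/425; -1542/425 596/425]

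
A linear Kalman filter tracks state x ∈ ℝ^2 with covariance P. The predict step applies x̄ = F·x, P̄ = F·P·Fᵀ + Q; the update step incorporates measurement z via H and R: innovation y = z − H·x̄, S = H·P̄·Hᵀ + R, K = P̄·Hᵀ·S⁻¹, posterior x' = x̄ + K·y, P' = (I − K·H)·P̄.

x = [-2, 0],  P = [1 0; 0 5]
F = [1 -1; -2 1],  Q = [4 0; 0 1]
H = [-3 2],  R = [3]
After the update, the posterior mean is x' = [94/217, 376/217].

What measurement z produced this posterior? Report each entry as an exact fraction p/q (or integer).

z = [2]

x̄ = F·x = [-2, 4]
P̄ = F·P·Fᵀ + Q = [10 -7; -7 10]
S = H·P̄·Hᵀ + R = [217]
K = P̄·Hᵀ·S⁻¹ = [-44/217; 41/217]
x' − x̄ = [528/217, -492/217] = K·y
y = (KᵀK)⁻¹·Kᵀ·(x' − x̄) = [-12]
z = y + H·x̄ = [-12] + [14] = [2]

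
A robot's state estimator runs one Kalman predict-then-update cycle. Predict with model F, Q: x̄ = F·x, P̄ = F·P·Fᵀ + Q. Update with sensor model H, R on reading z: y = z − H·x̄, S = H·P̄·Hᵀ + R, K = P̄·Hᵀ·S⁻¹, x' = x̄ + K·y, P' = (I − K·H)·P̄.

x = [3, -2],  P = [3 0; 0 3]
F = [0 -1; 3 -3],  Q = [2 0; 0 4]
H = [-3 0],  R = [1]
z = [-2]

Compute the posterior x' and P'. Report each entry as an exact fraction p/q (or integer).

x̄ = F·x = [2, 15]
P̄ = F·P·Fᵀ + Q = [5 9; 9 58]
y = z − H·x̄ = [4]
S = H·P̄·Hᵀ + R = [46]
K = P̄·Hᵀ·S⁻¹ = [-15/46; -27/46]
x' = x̄ + K·y = [16/23, 291/23]
P' = (I − K·H)·P̄ = [5/46 9/46; 9/46 1939/46]

x' = [16/23, 291/23]
P' = [5/46 9/46; 9/46 1939/46]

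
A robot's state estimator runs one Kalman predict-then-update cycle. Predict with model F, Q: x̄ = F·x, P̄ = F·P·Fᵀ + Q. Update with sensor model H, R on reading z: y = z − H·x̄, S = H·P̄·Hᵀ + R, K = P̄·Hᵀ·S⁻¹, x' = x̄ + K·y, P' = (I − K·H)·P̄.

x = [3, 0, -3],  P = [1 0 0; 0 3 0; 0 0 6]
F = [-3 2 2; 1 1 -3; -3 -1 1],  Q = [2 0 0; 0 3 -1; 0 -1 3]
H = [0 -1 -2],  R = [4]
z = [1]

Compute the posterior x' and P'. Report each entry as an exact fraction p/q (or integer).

x' = [-768/49, 709/49, -401/49]
P' = [2294/49 -1584/49 786/49; -1584/49 2868/49 -1412/49; 786/49 -1412/49 740/49]

x̄ = F·x = [-15, 12, -12]
P̄ = F·P·Fᵀ + Q = [47 -33 15; -33 61 -25; 15 -25 21]
y = z − H·x̄ = [-11]
S = H·P̄·Hᵀ + R = [49]
K = P̄·Hᵀ·S⁻¹ = [3/49; -11/49; -17/49]
x' = x̄ + K·y = [-768/49, 709/49, -401/49]
P' = (I − K·H)·P̄ = [2294/49 -1584/49 786/49; -1584/49 2868/49 -1412/49; 786/49 -1412/49 740/49]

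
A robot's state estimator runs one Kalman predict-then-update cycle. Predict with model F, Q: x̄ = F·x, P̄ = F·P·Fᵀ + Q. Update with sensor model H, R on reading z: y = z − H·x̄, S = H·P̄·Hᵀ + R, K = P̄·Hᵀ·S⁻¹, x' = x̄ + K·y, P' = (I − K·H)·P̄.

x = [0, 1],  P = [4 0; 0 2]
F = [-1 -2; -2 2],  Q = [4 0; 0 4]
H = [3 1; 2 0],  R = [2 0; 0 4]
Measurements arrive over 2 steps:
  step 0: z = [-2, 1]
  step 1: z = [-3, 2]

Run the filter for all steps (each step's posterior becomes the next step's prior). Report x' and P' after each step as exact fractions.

step 0: x' = [-2/109, -550/327], P' = [80/109 -224/109; -224/109 2492/327]
step 1: x' = [45652/83519, -334902/83519], P' = [67156/83519 -185816/83519; -185816/83519 659220/83519]

step 0: x̄ = F·x = [-2, 2]
step 0: P̄ = F·P·Fᵀ + Q = [16 0; 0 28]
step 0: y = z − H·x̄ = [2, 5]
step 0: S = H·P̄·Hᵀ + R = [174 96; 96 68]
step 0: K = P̄·Hᵀ·S⁻¹ = [8/109 40/109; 238/327 -112/109]
step 0: x' = x̄ + K·y = [-2/109, -550/327]
step 0: P' = (I − K·H)·P̄ = [80/109 -224/109; -224/109 2492/327]
step 1: x̄ = F·x = [1106/327, -1088/327]
step 1: P̄ = F·P·Fᵀ + Q = [8828/327 -10832/327; -10832/327 17612/327]
step 1: y = z − H·x̄ = [-3211/327, -1558/327]
step 1: S = H·P̄·Hᵀ + R = [32726/327 31304/327; 31304/327 36620/327]
step 1: K = P̄·Hᵀ·S⁻¹ = [7826/83519 33578/83519; 50886/83519 -92908/83519]
step 1: x' = x̄ + K·y = [45652/83519, -334902/83519]
step 1: P' = (I − K·H)·P̄ = [67156/83519 -185816/83519; -185816/83519 659220/83519]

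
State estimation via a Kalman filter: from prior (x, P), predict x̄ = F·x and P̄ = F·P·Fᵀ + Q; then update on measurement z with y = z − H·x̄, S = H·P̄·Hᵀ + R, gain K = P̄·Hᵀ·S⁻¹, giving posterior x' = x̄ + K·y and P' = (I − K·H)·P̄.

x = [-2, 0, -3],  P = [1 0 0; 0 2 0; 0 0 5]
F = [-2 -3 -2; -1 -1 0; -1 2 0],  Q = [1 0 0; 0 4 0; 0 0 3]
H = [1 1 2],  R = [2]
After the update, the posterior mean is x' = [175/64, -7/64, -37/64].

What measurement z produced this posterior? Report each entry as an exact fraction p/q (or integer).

z = [1]

x̄ = F·x = [10, 2, 2]
P̄ = F·P·Fᵀ + Q = [43 8 -10; 8 7 -3; -10 -3 12]
S = H·P̄·Hᵀ + R = [64]
K = P̄·Hᵀ·S⁻¹ = [31/64; 9/64; 11/64]
x' − x̄ = [-465/64, -135/64, -165/64] = K·y
y = (KᵀK)⁻¹·Kᵀ·(x' − x̄) = [-15]
z = y + H·x̄ = [-15] + [16] = [1]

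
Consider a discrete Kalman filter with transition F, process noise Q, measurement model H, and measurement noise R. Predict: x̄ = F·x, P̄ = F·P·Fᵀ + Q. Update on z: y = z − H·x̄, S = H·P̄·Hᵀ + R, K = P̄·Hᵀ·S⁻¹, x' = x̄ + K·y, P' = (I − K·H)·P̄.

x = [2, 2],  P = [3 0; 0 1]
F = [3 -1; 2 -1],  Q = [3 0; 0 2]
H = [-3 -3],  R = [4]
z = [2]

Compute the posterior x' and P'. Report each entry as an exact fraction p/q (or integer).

x̄ = F·x = [4, 2]
P̄ = F·P·Fᵀ + Q = [31 19; 19 15]
y = z − H·x̄ = [20]
S = H·P̄·Hᵀ + R = [760]
K = P̄·Hᵀ·S⁻¹ = [-15/76; -51/380]
x' = x̄ + K·y = [1/19, -13/19]
P' = (I − K·H)·P̄ = [53/38 -43/38; -43/38 249/190]

x' = [1/19, -13/19]
P' = [53/38 -43/38; -43/38 249/190]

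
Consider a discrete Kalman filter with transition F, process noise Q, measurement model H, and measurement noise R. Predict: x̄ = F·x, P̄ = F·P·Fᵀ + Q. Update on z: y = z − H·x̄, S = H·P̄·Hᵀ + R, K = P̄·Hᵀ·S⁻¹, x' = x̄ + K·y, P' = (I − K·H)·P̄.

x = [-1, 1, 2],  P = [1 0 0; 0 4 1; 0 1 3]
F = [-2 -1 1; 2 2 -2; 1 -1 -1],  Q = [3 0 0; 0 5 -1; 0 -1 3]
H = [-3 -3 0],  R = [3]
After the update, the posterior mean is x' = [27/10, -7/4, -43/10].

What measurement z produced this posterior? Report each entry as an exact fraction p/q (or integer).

x̄ = F·x = [3, -4, -4]
P̄ = F·P·Fᵀ + Q = [12 -14 -1; -14 29 -1; -1 -1 13]
S = H·P̄·Hᵀ + R = [120]
K = P̄·Hᵀ·S⁻¹ = [1/20; -3/8; 1/20]
x' − x̄ = [-3/10, 9/4, -3/10] = K·y
y = (KᵀK)⁻¹·Kᵀ·(x' − x̄) = [-6]
z = y + H·x̄ = [-6] + [3] = [-3]

z = [-3]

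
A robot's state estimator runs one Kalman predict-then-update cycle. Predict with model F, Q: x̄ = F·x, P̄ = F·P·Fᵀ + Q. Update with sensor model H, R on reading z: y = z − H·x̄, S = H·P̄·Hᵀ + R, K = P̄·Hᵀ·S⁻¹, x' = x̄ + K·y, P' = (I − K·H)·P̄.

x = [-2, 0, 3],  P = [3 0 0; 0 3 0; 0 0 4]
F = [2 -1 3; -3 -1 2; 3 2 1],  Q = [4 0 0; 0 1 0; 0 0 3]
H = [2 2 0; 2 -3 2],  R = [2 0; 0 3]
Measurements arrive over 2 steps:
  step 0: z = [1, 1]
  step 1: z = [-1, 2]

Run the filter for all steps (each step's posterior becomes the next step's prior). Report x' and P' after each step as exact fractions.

step 0: x̄ = F·x = [5, 12, -3]
step 0: P̄ = F·P·Fᵀ + Q = [55 9 24; 9 47 -25; 24 -25 46]
step 0: y = z − H·x̄ = [-33, 33]
step 0: S = H·P̄·Hᵀ + R = [482 -84; -84 1214]
step 0: K = P̄·Hᵀ·S⁻¹ = [41599/144523 36947/289046; 30359/144523 -36989/289046; 3908/144523 51731/289046]
step 0: x' = x̄ + K·y = [-81053/289046, 244221/289046, 582057/289046]
step 0: P' = (I − K·H)·P̄ = [408129/289046 -324931/289046 -840105/289046; -324931/289046 385649/289046 847921/289046; -840105/289046 847921/289046 2189583/289046]
step 1: x̄ = F·x = [669922/144523, 581526/144523, 413670/144523]
step 1: P̄ = F·P·Fᵀ + Q = [4505767/144523 5355181/144523 1459872/144523; 5355181/144523 8923089/144523 1441267/144523; 1459872/144523 1441267/144523 1362180/144523]
step 1: y = z − H·x̄ = [-2647419/144523, -133560/144523]
step 1: S = H·P̄·Hᵀ + R = [96845918/144523 -34621272/144523; -34621272/144523 34334758/144523]
step 1: K = P̄·Hᵀ·S⁻¹ = [923750914/3678564455 977043227/7357128910; 906947624/3678564455 -994353863/7357128910; 84737509/735712891 227471199/1471425782]
step 1: x' = x̄ + K·y = [-321411892/3678564455, -1352632782/3678564455, 448483173/735712891]
step 1: P' = (I − K·H)·P̄ = [5207651119/7357128910 -3360149291/7357128910 -1756462043/1471425782; -3360149291/7357128910 5174044539/7357128910 1925937061/1471425782; -1756462043/1471425782 1925937061/1471425782 4986574433/1471425782]

step 0: x' = [-81053/289046, 244221/289046, 582057/289046], P' = [408129/289046 -324931/289046 -840105/289046; -324931/289046 385649/289046 847921/289046; -840105/289046 847921/289046 2189583/289046]
step 1: x' = [-321411892/3678564455, -1352632782/3678564455, 448483173/735712891], P' = [5207651119/7357128910 -3360149291/7357128910 -1756462043/1471425782; -3360149291/7357128910 5174044539/7357128910 1925937061/1471425782; -1756462043/1471425782 1925937061/1471425782 4986574433/1471425782]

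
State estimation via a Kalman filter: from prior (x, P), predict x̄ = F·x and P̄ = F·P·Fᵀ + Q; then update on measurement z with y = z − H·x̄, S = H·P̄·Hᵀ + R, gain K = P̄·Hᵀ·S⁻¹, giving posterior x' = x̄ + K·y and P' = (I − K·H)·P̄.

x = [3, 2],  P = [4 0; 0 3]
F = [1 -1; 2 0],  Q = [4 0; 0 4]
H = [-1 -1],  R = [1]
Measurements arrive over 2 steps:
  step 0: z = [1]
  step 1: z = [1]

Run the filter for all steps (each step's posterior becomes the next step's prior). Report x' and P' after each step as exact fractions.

step 0: x̄ = F·x = [1, 6]
step 0: P̄ = F·P·Fᵀ + Q = [11 8; 8 20]
step 0: y = z − H·x̄ = [8]
step 0: S = H·P̄·Hᵀ + R = [48]
step 0: K = P̄·Hᵀ·S⁻¹ = [-19/48; -7/12]
step 0: x' = x̄ + K·y = [-13/6, 4/3]
step 0: P' = (I − K·H)·P̄ = [167/48 -37/12; -37/12 11/3]
step 1: x̄ = F·x = [-7/2, -13/3]
step 1: P̄ = F·P·Fᵀ + Q = [277/16 105/8; 105/8 215/12]
step 1: y = z − H·x̄ = [-41/6]
step 1: S = H·P̄·Hᵀ + R = [2999/48]
step 1: K = P̄·Hᵀ·S⁻¹ = [-1461/2999; -1490/2999]
step 1: x' = x̄ + K·y = [-513/2999, -2814/2999]
step 1: P' = (I − K·H)·P̄ = [7451/2999 -5990/2999; -5990/2999 7480/2999]

step 0: x' = [-13/6, 4/3], P' = [167/48 -37/12; -37/12 11/3]
step 1: x' = [-513/2999, -2814/2999], P' = [7451/2999 -5990/2999; -5990/2999 7480/2999]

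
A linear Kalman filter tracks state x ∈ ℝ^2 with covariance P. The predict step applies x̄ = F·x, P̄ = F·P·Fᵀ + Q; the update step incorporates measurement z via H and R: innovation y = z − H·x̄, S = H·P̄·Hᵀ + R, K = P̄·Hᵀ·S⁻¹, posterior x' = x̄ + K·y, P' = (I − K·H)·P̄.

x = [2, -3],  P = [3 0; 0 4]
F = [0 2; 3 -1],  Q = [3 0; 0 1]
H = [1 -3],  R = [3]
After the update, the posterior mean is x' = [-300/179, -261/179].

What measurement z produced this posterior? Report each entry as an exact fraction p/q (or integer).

z = [3]

x̄ = F·x = [-6, 9]
P̄ = F·P·Fᵀ + Q = [19 -8; -8 32]
S = H·P̄·Hᵀ + R = [358]
K = P̄·Hᵀ·S⁻¹ = [43/358; -52/179]
x' − x̄ = [774/179, -1872/179] = K·y
y = (KᵀK)⁻¹·Kᵀ·(x' − x̄) = [36]
z = y + H·x̄ = [36] + [-33] = [3]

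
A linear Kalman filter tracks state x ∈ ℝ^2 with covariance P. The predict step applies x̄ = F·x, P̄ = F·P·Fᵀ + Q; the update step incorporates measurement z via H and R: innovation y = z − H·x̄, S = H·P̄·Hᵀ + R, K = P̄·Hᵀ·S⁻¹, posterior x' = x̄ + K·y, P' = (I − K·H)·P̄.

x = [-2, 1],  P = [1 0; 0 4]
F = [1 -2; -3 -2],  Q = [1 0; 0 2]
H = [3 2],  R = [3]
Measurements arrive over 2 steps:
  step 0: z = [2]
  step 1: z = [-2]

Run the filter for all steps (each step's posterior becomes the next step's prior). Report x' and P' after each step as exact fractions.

step 0: x' = [-412/143, 758/143], P' = [1322/429 -621/143; -621/143 978/143]
step 1: x' = [-6115/33683, -29054/33683], P' = [478897/202098 -103861/33683; -103861/33683 157098/33683]

step 0: x̄ = F·x = [-4, 4]
step 0: P̄ = F·P·Fᵀ + Q = [18 13; 13 27]
step 0: y = z − H·x̄ = [6]
step 0: S = H·P̄·Hᵀ + R = [429]
step 0: K = P̄·Hᵀ·S⁻¹ = [80/429; 31/143]
step 0: x' = x̄ + K·y = [-412/143, 758/143]
step 0: P' = (I − K·H)·P̄ = [1322/429 -621/143; -621/143 978/143]
step 1: x̄ = F·x = [-1928/143, -280/143]
step 1: P̄ = F·P·Fᵀ + Q = [20939/429 106/143; 106/143 712/143]
step 1: y = z − H·x̄ = [466/11]
step 1: S = H·P̄·Hᵀ + R = [5182/11]
step 1: K = P̄·Hᵀ·S⁻¹ = [1627/5182; 67/2591]
step 1: x' = x̄ + K·y = [-6115/33683, -29054/33683]
step 1: P' = (I − K·H)·P̄ = [478897/202098 -103861/33683; -103861/33683 157098/33683]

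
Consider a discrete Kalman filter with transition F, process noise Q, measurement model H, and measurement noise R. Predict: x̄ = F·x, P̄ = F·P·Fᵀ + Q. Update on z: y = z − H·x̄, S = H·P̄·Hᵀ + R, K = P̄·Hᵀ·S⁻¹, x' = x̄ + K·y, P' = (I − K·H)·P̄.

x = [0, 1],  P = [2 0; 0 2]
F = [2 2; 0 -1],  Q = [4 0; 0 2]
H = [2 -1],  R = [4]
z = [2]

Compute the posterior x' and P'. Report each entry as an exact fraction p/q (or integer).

x̄ = F·x = [2, -1]
P̄ = F·P·Fᵀ + Q = [20 -4; -4 4]
y = z − H·x̄ = [-3]
S = H·P̄·Hᵀ + R = [104]
K = P̄·Hᵀ·S⁻¹ = [11/26; -3/26]
x' = x̄ + K·y = [19/26, -17/26]
P' = (I − K·H)·P̄ = [18/13 14/13; 14/13 34/13]

x' = [19/26, -17/26]
P' = [18/13 14/13; 14/13 34/13]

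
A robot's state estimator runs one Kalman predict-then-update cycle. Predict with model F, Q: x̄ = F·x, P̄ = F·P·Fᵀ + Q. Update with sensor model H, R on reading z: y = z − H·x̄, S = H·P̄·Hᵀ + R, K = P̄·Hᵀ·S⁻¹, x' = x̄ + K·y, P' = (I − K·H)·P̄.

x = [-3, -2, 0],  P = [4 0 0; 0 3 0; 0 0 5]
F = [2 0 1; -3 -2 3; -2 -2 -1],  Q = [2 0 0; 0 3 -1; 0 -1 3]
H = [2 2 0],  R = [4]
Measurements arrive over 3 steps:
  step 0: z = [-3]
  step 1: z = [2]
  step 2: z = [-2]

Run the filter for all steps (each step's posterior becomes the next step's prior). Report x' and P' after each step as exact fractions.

step 0: x' = [-43/6, 23/4, 121/12], P' = [1075/51 -356/17 -1064/51; -356/17 741/34 709/34; -1064/51 709/34 3671/102]
step 1: x' = [-42207/9964, 158893/29892, 23241/9964], P' = [193565/4982 -193567/4982 25695/4982; -193567/4982 595619/14946 -27059/4982; 25695/4982 -27059/4982 49625/4982]
step 2: x' = [-13234735/1517678, 29351452/3794195, -14668587/3794195], P' = [59779978/758839 -59282227/758839 5123031/758839; -59282227/758839 297701629/3794195 -26218474/3794195; 5123031/758839 -26218474/3794195 35809169/3794195]

step 0: x̄ = F·x = [-6, 13, 10]
step 0: P̄ = F·P·Fᵀ + Q = [23 -9 -21; -9 96 20; -21 20 36]
step 0: y = z − H·x̄ = [-17]
step 0: S = H·P̄·Hᵀ + R = [408]
step 0: K = P̄·Hᵀ·S⁻¹ = [7/102; 29/68; -1/204]
step 0: x' = x̄ + K·y = [-43/6, 23/4, 121/12]
step 0: P' = (I − K·H)·P̄ = [1075/51 -356/17 -1064/51; -356/17 741/34 709/34; -1064/51 709/34 3671/102]
step 1: x̄ = F·x = [-17/4, 161/4, -29/4]
step 1: P̄ = F·P·Fᵀ + Q = [1321/34 -1327/34 177/34; -1327/34 16245/34 -4269/34; 177/34 -4269/34 1459/34]
step 1: y = z − H·x̄ = [-70]
step 1: S = H·P̄·Hᵀ + R = [29892/17]
step 1: K = P̄·Hᵀ·S⁻¹ = [-1/4982; 7459/14946; -341/2491]
step 1: x' = x̄ + K·y = [-42207/9964, 158893/29892, 23241/9964]
step 1: P' = (I − K·H)·P̄ = [193565/4982 -193567/4982 25695/4982; -193567/4982 595619/14946 -27059/4982; 25695/4982 -27059/4982 49625/4982]
step 2: x̄ = F·x = [-61173/9964, 135623/14946, -134267/29892]
step 2: P̄ = F·P·Fᵀ + Q = [936629/4982 -53522/2491 -98279/4982; -53522/2491 805813/7473 -154241/7473; -98279/4982 -154241/7473 236993/14946]
step 2: y = z − H·x̄ = [-117619/14946]
step 2: S = H·P̄·Hᵀ + R = [7588390/7473]
step 2: K = P̄·Hᵀ·S⁻¹ = [497751/1517678; 645247/3794195; -603319/7588390]
step 2: x' = x̄ + K·y = [-13234735/1517678, 29351452/3794195, -14668587/3794195]
step 2: P' = (I − K·H)·P̄ = [59779978/758839 -59282227/758839 5123031/758839; -59282227/758839 297701629/3794195 -26218474/3794195; 5123031/758839 -26218474/3794195 35809169/3794195]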